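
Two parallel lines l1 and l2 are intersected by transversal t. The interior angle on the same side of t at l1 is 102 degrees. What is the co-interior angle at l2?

Co-interior angles sum to 180: 180 - 102 = 78 degrees.

78 degrees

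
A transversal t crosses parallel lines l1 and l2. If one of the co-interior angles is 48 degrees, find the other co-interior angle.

Co-interior (same-side interior) angles are between the parallel lines on the same side of the transversal.
Unlike corresponding or alternate interior angles, they are supplementary rather than equal.
So the angle = 180 - 48 = 132 degrees.

132 degrees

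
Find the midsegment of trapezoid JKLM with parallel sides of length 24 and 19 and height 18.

The midsegment of a trapezoid = (base1 + base2) / 2
midsegment = (24 + 19) / 2
midsegment = 43 / 2
midsegment = 43/2

43/2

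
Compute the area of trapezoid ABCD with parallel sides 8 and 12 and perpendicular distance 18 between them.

Area = (8 + 12) * 18 / 2 = 360 / 2 = 180

180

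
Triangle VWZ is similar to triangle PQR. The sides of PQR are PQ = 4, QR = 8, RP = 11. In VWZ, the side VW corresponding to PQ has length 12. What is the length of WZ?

k = 12/4 = 3. WZ = 3 * 8 = 24.

24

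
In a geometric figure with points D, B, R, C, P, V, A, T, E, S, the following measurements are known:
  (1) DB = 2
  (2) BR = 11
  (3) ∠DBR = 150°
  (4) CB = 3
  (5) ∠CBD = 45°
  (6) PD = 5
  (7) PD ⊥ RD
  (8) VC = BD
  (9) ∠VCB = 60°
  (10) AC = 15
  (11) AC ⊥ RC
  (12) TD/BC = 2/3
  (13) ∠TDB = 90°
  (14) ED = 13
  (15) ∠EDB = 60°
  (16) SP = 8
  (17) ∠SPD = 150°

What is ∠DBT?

From the given relations: TD = 2/3·BC = 2/3·3 = 2.
Step 1: By the law of cosines on triangle BDT: BT² = 2² + 2² − 2·2·2·cos(90°) = 8, so BT = 2·√2.
Step 2: By the inverse law of cosines on triangle DBT: cos(∠DBT) = (2² + (2·√2)² − 2²) / (2·2·2·√2) = 8/11.31 = 0.7071, so ∠DBT = 45°.

Therefore, the measure of angle ∠DBT = 45°.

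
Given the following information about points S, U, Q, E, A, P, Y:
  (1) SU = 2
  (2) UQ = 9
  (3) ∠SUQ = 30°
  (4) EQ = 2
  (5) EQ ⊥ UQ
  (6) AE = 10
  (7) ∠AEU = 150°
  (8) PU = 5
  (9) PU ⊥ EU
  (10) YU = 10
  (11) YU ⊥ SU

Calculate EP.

Step 1: By the law of cosines on triangle UQE: UE² = 9² + 2² − 2·9·2·cos(90°) = 85, so UE = √85.
Step 2: By the law of cosines on triangle EUP: EP² = √85² + 5² − 2·√85·5·cos(90°) = 110, so EP = √110.

Therefore, the length of EP = √110.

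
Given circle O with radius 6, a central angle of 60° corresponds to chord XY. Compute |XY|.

Chord = 2(6) sin(30°) = 6

6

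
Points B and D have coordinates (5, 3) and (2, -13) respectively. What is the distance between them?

d = sqrt((2 - 5)^2 + (-13 - 3)^2)
d = sqrt(-3^2 + -16^2)
d = sqrt(9 + 256)
d = sqrt(265)

sqrt(265)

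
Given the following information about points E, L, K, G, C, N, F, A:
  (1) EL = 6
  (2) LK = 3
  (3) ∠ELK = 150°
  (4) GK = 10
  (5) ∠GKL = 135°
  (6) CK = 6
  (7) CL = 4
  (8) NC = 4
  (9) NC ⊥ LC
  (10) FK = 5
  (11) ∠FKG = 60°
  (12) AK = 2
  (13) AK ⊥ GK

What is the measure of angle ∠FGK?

Step 1: By the law of cosines on triangle GKF: GF² = 10² + 5² − 2·10·5·cos(60°) = 75, so GF = 5·√3.
Step 2: By the inverse law of cosines on triangle FGK: cos(∠FGK) = ((5·√3)² + 10² − 5²) / (2·5·√3·10) = 150/173.21 = 0.866, so ∠FGK = 30°.

Therefore, the measure of angle ∠FGK = 30°.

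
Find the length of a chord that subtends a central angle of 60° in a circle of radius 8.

Drop a perpendicular from the center to the chord, bisecting both the chord and the central angle.
Each half-chord = r sin(θ/2) = 8 sin(30°).
The full chord = 2 × 8 × sin(30°) = 8.

8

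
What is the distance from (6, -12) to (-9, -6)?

d = sqrt((-9 - 6)^2 + (-6 - -12)^2)
d = sqrt(-15^2 + 6^2)
d = sqrt(225 + 36)
d = sqrt(261) = 3*sqrt(29)

3*sqrt(29)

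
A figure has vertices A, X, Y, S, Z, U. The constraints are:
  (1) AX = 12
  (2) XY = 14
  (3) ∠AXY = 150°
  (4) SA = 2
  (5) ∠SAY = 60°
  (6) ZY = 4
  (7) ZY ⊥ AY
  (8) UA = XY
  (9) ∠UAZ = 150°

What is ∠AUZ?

From the given relations: UA = XY = 14.
Step 1: By the law of cosines on triangle AXY: AY² = 12² + 14² − 2·12·14·cos(150°) = 630.98, so AY ≈ 25.12.
Step 2: By the law of cosines on triangle ZYA: ZA² = 4² + 25.12² − 2·4·25.12·cos(90°) = 646.98, so ZA ≈ 25.44.
Step 3: By the law of cosines on triangle UAZ: UZ² = 14² + 25.44² − 2·14·25.44·cos(150°) = 1459.77, so UZ ≈ 38.21.
Step 4: By the inverse law of cosines on triangle AUZ: cos(∠AUZ) = (14² + 38.21² − 25.44²) / (2·14·38.21) = 1008.79/1069.79 = 0.943, so ∠AUZ = 19.44°.

Therefore, the measure of angle ∠AUZ = 19.44°.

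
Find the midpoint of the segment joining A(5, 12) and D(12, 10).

The midpoint is the point halfway along the segment.
Move half the horizontal distance: 5 + (12 - 5)/2 = 5 + 7/2 = 17/2
Move half the vertical distance: 12 + (10 - 12)/2 = 12 + -2/2 = 11
Midpoint = (17/2, 11)

(17/2, 11)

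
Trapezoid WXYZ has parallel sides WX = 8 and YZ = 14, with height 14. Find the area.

Area of a trapezoid = (base1 + base2) * height / 2
Area = (8 + 14) * 14 / 2
Area = 22 * 14 / 2
Area = 308 / 2
Area = 154

154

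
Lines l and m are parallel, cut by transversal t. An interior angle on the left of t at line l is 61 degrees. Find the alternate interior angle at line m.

Alternate interior angles lie on opposite sides of the transversal, between the parallel lines.
By the alternate interior angle theorem, they are equal: 61 degrees.

61 degrees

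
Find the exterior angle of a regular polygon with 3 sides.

Each exterior angle of a regular n-gon is 360 / n.
For n = 3: 360 / 3 = 120 degrees.

120 degrees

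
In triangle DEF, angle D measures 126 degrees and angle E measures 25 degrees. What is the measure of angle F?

Let angle F = x. Then 126 + 25 + x = 180.
x = 180 - 151 = 29 degrees.

29 degrees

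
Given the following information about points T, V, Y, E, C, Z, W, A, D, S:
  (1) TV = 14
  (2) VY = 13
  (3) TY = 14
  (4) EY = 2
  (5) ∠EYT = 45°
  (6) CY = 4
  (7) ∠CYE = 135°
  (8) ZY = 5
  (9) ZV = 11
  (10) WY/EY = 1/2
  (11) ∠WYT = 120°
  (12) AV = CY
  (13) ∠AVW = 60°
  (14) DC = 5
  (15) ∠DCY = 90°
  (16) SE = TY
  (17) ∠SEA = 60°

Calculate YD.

Step 1: By the law of cosines on triangle YCD: YD² = 4² + 5² − 2·4·5·cos(90°) = 41, so YD = √41.

Therefore, the length of YD = √41.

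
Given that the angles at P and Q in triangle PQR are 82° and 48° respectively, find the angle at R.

Let angle R = x. Then 82 + 48 + x = 180.
x = 180 - 130 = 50 degrees.

50 degrees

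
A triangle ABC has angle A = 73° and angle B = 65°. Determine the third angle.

The interior angles sum to 180°: angle C = 180 - 73 - 65 = 42°.
The triangle is acute (angles 73°, 65°, 42°).

42 degrees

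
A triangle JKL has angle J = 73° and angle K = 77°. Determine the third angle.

angle L = 180 - 73 - 77 = 30 degrees.

30 degrees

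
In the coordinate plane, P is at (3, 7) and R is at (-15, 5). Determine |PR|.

d = sqrt((-18)^2 + (-2)^2) = sqrt(328) = 2*sqrt(82)

2*sqrt(82)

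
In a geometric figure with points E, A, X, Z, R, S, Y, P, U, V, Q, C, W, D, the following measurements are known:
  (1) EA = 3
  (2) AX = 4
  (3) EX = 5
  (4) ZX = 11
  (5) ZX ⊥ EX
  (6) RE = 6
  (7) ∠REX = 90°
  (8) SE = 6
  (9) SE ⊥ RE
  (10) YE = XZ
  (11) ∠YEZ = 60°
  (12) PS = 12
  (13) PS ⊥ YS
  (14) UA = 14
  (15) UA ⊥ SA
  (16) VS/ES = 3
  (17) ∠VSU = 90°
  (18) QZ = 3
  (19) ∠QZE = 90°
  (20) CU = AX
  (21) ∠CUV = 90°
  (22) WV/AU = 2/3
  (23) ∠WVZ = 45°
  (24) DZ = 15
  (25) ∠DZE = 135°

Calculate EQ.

Step 1: By the law of cosines on triangle ZXE: ZE² = 11² + 5² − 2·11·5·cos(90°) = 146, so ZE = √146.
Step 2: By the law of cosines on triangle EZQ: EQ² = √146² + 3² − 2·√146·3·cos(90°) = 155, so EQ = √155.

Therefore, the length of EQ = √155.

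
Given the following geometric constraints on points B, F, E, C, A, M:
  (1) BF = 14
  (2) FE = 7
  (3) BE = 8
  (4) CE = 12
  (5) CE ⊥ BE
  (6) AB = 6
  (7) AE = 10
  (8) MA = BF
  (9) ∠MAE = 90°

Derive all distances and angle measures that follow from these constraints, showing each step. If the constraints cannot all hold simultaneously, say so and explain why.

The constraints are consistent.

From the given relations:
  MA = BF = 14

Step 1: From BE = 8, EC = 12, and ∠BEC = 90°, by the law of cosines:
  BC² = BE² + EC² - 2·BE·EC·cos(90°) = 64 + 144 - 0 = 208
  BC = 4·√13

Step 2: From EA = 10, AM = 14, and ∠EAM = 90°, by the law of cosines:
  EM² = EA² + AM² - 2·EA·AM·cos(90°) = 100 + 196 - 0 = 296
  EM = 2·√74

Step 3: From BA = 6, BE = 8, AE = 10, by the inverse law of cosines:
  cos(∠ABE) = (BA² + BE² - AE²) / (2·BA·BE)
  ∠ABE = 90°

Step 4: From BE = 8, BF = 14, EF = 7, by the inverse law of cosines:
  cos(∠EBF) = (BE² + BF² - EF²) / (2·BE·BF)
  ∠EBF = 19.62°

Step 5: From FB = 14, FE = 7, BE = 8, by the inverse law of cosines:
  cos(∠BFE) = (FB² + FE² - BE²) / (2·FB·FE)
  ∠BFE = 22.56°

Step 6: From EA = 10, EB = 8, AB = 6, by the inverse law of cosines:
  cos(∠AEB) = (EA² + EB² - AB²) / (2·EA·EB)
  ∠AEB = 36.87°

Step 7: From EB = 8, EF = 7, BF = 14, by the inverse law of cosines:
  cos(∠BEF) = (EB² + EF² - BF²) / (2·EB·EF)
  ∠BEF = 137.82°

Step 8: From AB = 6, AE = 10, BE = 8, by the inverse law of cosines:
  cos(∠BAE) = (AB² + AE² - BE²) / (2·AB·AE)
  ∠BAE = 53.13°

Step 9: From BC = 4·√13, BE = 8, CE = 12, by the inverse law of cosines:
  cos(∠CBE) = (BC² + BE² - CE²) / (2·BC·BE)
  ∠CBE = 56.31°

Step 10: From EA = 10, EM = 2·√74, AM = 14, by the inverse law of cosines:
  cos(∠AEM) = (EA² + EM² - AM²) / (2·EA·EM)
  ∠AEM = 54.46°

Step 11: From CB = 4·√13, CE = 12, BE = 8, by the inverse law of cosines:
  cos(∠BCE) = (CB² + CE² - BE²) / (2·CB·CE)
  ∠BCE = 33.69°

Step 12: From MA = 14, ME = 2·√74, AE = 10, by the inverse law of cosines:
  cos(∠AME) = (MA² + ME² - AE²) / (2·MA·ME)
  ∠AME = 35.54°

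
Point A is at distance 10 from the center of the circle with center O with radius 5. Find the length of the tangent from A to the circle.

The tangent, radius, and line from the external point to the center form a right triangle.
The right angle is where the tangent meets the radius.
By the Pythagorean theorem: tangent² + 5² = 10²
tangent² = 100 - 25 = 75
tangent = 5*sqrt(3)

5*sqrt(3)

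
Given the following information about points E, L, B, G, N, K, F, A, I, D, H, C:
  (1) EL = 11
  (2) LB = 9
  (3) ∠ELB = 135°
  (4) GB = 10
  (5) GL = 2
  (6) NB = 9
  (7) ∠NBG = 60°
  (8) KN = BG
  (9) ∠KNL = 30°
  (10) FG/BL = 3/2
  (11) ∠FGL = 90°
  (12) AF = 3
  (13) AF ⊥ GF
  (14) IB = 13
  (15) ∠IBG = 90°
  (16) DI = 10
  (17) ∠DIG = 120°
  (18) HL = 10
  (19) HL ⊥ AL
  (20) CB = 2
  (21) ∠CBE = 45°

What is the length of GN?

Step 1: By the law of cosines on triangle GBN: GN² = 10² + 9² − 2·10·9·cos(60°) = 91, so GN = √91.

Therefore, the length of GN = √91.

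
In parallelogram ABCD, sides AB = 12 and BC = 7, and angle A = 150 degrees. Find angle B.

Opposite sides of a parallelogram are parallel, so consecutive angles form co-interior angles on a transversal.
Co-interior angles sum to 180°, giving angle B = 180 - 150 = 30 degrees.

30 degrees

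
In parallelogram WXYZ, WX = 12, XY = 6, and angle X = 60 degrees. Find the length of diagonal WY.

Law of cosines: d^2 = 12^2 + 6^2 - 2(12)(6)cos(60°) = 108, so d = 6*sqrt(3).

6*sqrt(3)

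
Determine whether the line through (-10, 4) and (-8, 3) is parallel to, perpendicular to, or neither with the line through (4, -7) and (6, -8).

Slope of line 1: m1 = (3 - 4)/(-8 - -10) = -1/2 = -1/2
Slope of line 2: m2 = (-8 - -7)/(6 - 4) = -1/2 = -1/2
Since m1 = m2 = -1/2, the lines are parallel.

Parallel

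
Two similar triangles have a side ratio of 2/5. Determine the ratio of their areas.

Area ratio = (side ratio)^2 = (2/5)^2 = 4:25.

4:25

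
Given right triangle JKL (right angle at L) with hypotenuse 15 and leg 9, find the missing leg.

KL = sqrt(15^2 - 9^2) = sqrt(144) = 12

12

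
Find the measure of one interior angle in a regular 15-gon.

Each interior angle of a regular n-gon is (n - 2) * 180 / n.
For n = 15: (15 - 2) * 180 / 15 = 2340/15 = 156 degrees.

156 degrees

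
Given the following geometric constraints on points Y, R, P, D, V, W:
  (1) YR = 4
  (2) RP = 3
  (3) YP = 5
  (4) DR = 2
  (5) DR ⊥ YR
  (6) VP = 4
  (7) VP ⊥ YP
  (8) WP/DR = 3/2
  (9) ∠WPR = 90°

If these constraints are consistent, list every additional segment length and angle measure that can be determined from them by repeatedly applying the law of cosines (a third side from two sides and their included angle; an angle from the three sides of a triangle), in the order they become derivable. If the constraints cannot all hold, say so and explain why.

The constraints are consistent. Derivable facts, in order:
After 1 step:
- RW = 3·√2
- YD = 2·√5
- YV = √41
- ∠PRY = 90°
- ∠PYR = 36.87°
- ∠RPY = 53.13°
After 2 steps:
- ∠DYR = 26.57°
- ∠PRW = 45°
- ∠PVY = 51.34°
- ∠PWR = 45°
- ∠PYV = 38.66°
- ∠RDY = 63.43°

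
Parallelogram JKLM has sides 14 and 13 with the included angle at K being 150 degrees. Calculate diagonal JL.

The diagonal of a parallelogram can be found by treating two adjacent sides and the diagonal as a triangle.
Applying the law of cosines with sides 14, 13 and included angle 150°:
d^2 = 196 + 169 - 364*cos(150°) = 182*sqrt(3) + 365
d = sqrt(182*sqrt(3) + 365)

sqrt(182*sqrt(3) + 365)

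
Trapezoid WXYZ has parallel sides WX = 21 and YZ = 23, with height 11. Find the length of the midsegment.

The midsegment of a trapezoid = (base1 + base2) / 2
midsegment = (21 + 23) / 2
midsegment = 44 / 2
midsegment = 22

22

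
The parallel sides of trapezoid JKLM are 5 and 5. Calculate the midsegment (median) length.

The midsegment (median) of a trapezoid connects the midpoints of the non-parallel sides.
Its length is the average of the two bases: (5 + 5) / 2 = 5.

5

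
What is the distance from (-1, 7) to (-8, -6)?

The horizontal distance is |-8 - -1| = 7 and the vertical distance is |-6 - 7| = 13.
By the Pythagorean theorem, d = sqrt(7^2 + 13^2) = sqrt(218).

sqrt(218)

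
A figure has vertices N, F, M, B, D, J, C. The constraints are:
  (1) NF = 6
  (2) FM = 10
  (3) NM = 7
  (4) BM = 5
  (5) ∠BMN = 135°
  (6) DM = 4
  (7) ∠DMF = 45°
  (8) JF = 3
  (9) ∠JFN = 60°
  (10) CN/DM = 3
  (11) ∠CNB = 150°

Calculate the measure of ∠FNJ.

Step 1: By the law of cosines on triangle NFJ: NJ² = 6² + 3² − 2·6·3·cos(60°) = 27, so NJ = 3·√3.
Step 2: By the inverse law of cosines on triangle FNJ: cos(∠FNJ) = (6² + (3·√3)² − 3²) / (2·6·3·√3) = 54/62.35 = 0.866, so ∠FNJ = 30°.

Therefore, the measure of angle ∠FNJ = 30°.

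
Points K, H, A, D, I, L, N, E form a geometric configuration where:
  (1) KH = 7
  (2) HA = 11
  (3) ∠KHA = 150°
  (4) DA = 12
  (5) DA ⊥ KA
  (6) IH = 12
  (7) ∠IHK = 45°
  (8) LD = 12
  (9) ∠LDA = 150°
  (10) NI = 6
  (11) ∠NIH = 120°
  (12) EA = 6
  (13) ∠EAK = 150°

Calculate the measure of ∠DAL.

Step 1: By the law of cosines on triangle ADL: AL² = 12² + 12² − 2·12·12·cos(150°) = 537.42, so AL ≈ 23.18.
Step 2: By the inverse law of cosines on triangle DAL: cos(∠DAL) = (12² + 23.18² − 12²) / (2·12·23.18) = 537.42/556.37 = 0.9659, so ∠DAL = 15°.

Therefore, the measure of angle ∠DAL = 15°.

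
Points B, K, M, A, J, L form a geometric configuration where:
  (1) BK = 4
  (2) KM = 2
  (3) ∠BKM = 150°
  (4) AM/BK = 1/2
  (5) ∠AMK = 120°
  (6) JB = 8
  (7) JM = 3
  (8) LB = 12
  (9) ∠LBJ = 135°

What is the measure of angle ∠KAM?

From the given relations: AM = 1/2·BK = 1/2·4 = 2.
Step 1: By the law of cosines on triangle AMK: AK² = 2² + 2² − 2·2·2·cos(120°) = 12, so AK = 2·√3.
Step 2: By the inverse law of cosines on triangle KAM: cos(∠KAM) = ((2·√3)² + 2² − 2²) / (2·2·√3·2) = 12/13.86 = 0.866, so ∠KAM = 30°.

Therefore, the measure of angle ∠KAM = 30°.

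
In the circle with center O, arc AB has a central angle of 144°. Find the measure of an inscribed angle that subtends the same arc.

By the inscribed angle theorem, the inscribed angle is half the central angle.
Inscribed angle = 144° / 2 = 72°

72°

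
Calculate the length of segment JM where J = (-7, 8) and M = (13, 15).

d = sqrt((20)^2 + (7)^2) = sqrt(449)

sqrt(449)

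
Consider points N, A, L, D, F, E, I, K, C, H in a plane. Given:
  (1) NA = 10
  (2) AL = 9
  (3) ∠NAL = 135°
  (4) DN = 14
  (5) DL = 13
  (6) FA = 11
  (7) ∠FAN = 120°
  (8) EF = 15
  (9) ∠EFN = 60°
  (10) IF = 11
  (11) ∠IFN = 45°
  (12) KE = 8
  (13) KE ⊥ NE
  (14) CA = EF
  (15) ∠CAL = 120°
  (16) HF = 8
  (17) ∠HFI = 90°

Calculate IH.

Step 1: By the law of cosines on triangle IFH: IH² = 11² + 8² − 2·11·8·cos(90°) = 185, so IH = √185.

Therefore, the length of IH = √185.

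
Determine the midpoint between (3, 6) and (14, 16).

The midpoint is the point halfway along the segment.
Move half the horizontal distance: 3 + (14 - 3)/2 = 3 + 11/2 = 17/2
Move half the vertical distance: 6 + (16 - 6)/2 = 6 + 10/2 = 11
Midpoint = (17/2, 11)

(17/2, 11)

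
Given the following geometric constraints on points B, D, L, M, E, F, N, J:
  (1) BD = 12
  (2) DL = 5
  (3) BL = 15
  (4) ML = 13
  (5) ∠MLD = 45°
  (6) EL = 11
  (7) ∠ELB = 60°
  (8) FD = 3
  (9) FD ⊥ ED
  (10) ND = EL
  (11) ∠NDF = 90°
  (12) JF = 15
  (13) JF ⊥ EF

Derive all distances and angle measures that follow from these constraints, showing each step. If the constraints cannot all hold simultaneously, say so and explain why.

The constraints are consistent.

From the given relations:
  ND = EL = 11

Step 1: From BL = 15, LE = 11, and ∠BLE = 60°, by the law of cosines:
  BE² = BL² + LE² - 2·BL·LE·cos(60°) = 225 + 121 - 165 = 181
  BE = √181

Step 2: From DL = 5, LM = 13, and ∠DLM = 45°, by the law of cosines:
  DM² = DL² + LM² - 2·DL·LM·cos(45°) = 25 + 169 - 91.92 = 102.1
  DM ≈ 10.1

Step 3: From FD = 3, DN = 11, and ∠FDN = 90°, by the law of cosines:
  FN² = FD² + DN² - 2·FD·DN·cos(90°) = 9 + 121 - 0 = 130
  FN = √130

Step 4: From BD = 12, BL = 15, DL = 5, by the inverse law of cosines:
  cos(∠DBL) = (BD² + BL² - DL²) / (2·BD·BL)
  ∠DBL = 17.15°

Step 5: From DB = 12, DL = 5, BL = 15, by the inverse law of cosines:
  cos(∠BDL) = (DB² + DL² - BL²) / (2·DB·DL)
  ∠BDL = 117.82°

Step 6: From LB = 15, LD = 5, BD = 12, by the inverse law of cosines:
  cos(∠BLD) = (LB² + LD² - BD²) / (2·LB·LD)
  ∠BLD = 45.04°

Step 7: From BE = √181, BL = 15, EL = 11, by the inverse law of cosines:
  cos(∠EBL) = (BE² + BL² - EL²) / (2·BE·BL)
  ∠EBL = 45.08°

Step 8: From DL = 5, DM = 10.1, LM = 13, by the inverse law of cosines:
  cos(∠LDM) = (DL² + DM² - LM²) / (2·DL·DM)
  ∠LDM = 114.52°

Step 9: From MD = 10.1, ML = 13, DL = 5, by the inverse law of cosines:
  cos(∠DML) = (MD² + ML² - DL²) / (2·MD·ML)
  ∠DML = 20.48°

Step 10: From EB = √181, EL = 11, BL = 15, by the inverse law of cosines:
  cos(∠BEL) = (EB² + EL² - BL²) / (2·EB·EL)
  ∠BEL = 74.92°

Step 11: From FD = 3, FN = √130, DN = 11, by the inverse law of cosines:
  cos(∠DFN) = (FD² + FN² - DN²) / (2·FD·FN)
  ∠DFN = 74.74°

Step 12: From ND = 11, NF = √130, DF = 3, by the inverse law of cosines:
  cos(∠DNF) = (ND² + NF² - DF²) / (2·ND·NF)
  ∠DNF = 15.26°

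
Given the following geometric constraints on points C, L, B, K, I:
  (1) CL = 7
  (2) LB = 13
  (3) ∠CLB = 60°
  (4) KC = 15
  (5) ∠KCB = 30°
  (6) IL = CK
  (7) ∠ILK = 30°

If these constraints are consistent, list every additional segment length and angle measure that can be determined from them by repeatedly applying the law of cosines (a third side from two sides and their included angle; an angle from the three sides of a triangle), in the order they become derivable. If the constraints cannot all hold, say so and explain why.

The constraints are consistent. Derivable facts, in order:
After 1 step:
- CB = √127
After 2 steps:
- BK ≈ 7.69
- ∠BCL = 87.46°
- ∠CBL = 32.54°
After 3 steps:
- ∠BKC = 47.08°
- ∠CBK = 102.92°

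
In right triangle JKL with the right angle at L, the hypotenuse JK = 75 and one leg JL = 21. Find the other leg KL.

By the Pythagorean theorem: KL^2 = JK^2 - JL^2
KL^2 = 75^2 - 21^2 = 5625 - 441 = 5184
KL = sqrt(5184) = 72

72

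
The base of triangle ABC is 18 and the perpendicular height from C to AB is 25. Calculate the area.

Area = (1/2) * base * height
Area = (1/2) * 18 * 25
Area = 225

225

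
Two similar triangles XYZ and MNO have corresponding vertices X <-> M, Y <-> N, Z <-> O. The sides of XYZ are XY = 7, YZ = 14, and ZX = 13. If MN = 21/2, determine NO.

k = 21/2/7 = 3/2. NO = 3/2 * 14 = 21.

21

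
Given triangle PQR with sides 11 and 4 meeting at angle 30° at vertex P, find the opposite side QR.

Law of cosines: QR^2 = 11^2 + 4^2 - 2(11)(4)cos(30°) = 137 - 44*sqrt(3), so QR = sqrt(137 - 44*sqrt(3)).

sqrt(137 - 44*sqrt(3))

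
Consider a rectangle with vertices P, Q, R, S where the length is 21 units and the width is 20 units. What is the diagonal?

d = sqrt(21^2 + 20^2) = sqrt(841) = 29

29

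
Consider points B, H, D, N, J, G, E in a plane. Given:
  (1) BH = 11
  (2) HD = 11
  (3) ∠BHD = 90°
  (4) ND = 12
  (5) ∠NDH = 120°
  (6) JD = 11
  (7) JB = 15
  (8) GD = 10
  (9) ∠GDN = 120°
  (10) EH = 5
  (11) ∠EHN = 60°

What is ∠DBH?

Step 1: By the law of cosines on triangle BHD: BD² = 11² + 11² − 2·11·11·cos(90°) = 242, so BD = 11·√2.
Step 2: By the inverse law of cosines on triangle DBH: cos(∠DBH) = ((11·√2)² + 11² − 11²) / (2·11·√2·11) = 242/342.24 = 0.7071, so ∠DBH = 45°.

Therefore, the measure of angle ∠DBH = 45°.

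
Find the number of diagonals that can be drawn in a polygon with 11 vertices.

Total line segments between 11 vertices = C(11,2) = 55.
Subtract the 11 sides: 55 - 11 = 44 diagonals.

44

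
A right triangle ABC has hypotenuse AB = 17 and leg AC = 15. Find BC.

BC = sqrt(17^2 - 15^2) = sqrt(64) = 8

8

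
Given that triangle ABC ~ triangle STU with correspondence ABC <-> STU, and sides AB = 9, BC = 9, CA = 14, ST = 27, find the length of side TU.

k = 27/9 = 3. TU = 3 * 9 = 27.

27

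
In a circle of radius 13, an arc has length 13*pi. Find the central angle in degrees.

The full circumference is 2πr = 26*pi.
The arc is 13*pi / 26*pi = 1/2 of the full circle.
So the central angle = 1/2 × 360° = 180°.

180°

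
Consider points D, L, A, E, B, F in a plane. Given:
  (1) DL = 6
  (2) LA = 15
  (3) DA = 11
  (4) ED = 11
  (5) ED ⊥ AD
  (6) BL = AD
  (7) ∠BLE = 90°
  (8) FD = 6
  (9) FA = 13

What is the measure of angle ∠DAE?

Step 1: By the law of cosines on triangle ADE: AE² = 11² + 11² − 2·11·11·cos(90°) = 242, so AE = 11·√2.
Step 2: By the inverse law of cosines on triangle DAE: cos(∠DAE) = (11² + (11·√2)² − 11²) / (2·11·11·√2) = 242/342.24 = 0.7071, so ∠DAE = 45°.

Therefore, the measure of angle ∠DAE = 45°.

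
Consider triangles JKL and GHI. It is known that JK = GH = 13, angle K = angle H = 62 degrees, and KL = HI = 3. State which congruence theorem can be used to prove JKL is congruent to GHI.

The given information provides:
JK = GH = 13, angle K = angle H = 62 degrees, and KL = HI = 3
This matches the SAS congruence theorem.
Two pairs of corresponding sides and the included angle are equal (Side-Angle-Side).

SAS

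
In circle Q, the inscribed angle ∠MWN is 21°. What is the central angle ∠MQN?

The inscribed angle theorem states that a central angle is always twice any inscribed angle that subtends the same arc.
Since the inscribed angle is 21°, the central angle = 2 × 21° = 42°.

42°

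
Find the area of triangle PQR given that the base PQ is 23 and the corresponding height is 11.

A triangle's area is half the area of a rectangle with the same base and height.
Area = (1/2) * 23 * 11 = 253/2.

253/2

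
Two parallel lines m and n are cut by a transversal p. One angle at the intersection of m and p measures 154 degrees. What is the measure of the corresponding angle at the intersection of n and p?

Corresponding angles formed by parallel lines and a transversal are equal.
The given angle is 154 degrees.
The corresponding angle = 154 degrees.

154 degrees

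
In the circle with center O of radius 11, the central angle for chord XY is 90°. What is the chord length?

Chord length = 2r sin(θ/2)
= 2 × 11 × sin(90°/2)
= 2 × 11 × sin(45°)
= 11*sqrt(2)

11*sqrt(2)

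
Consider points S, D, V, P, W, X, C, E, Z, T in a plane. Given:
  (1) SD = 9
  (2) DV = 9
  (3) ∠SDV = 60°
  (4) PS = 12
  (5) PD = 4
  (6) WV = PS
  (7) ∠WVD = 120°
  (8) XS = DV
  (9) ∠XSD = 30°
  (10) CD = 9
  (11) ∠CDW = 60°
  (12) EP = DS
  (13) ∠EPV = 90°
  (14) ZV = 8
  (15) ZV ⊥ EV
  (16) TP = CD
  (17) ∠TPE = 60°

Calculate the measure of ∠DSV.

Step 1: By the law of cosines on triangle SDV: SV² = 9² + 9² − 2·9·9·cos(60°) = 81, so SV = 9.
Step 2: By the inverse law of cosines on triangle DSV: cos(∠DSV) = (9² + 9² − 9²) / (2·9·9) = 81/162 = 0.5, so ∠DSV = 60°.

Therefore, the measure of angle ∠DSV = 60°.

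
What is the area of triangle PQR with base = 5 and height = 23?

A triangle's area is half the area of a rectangle with the same base and height.
Area = (1/2) * 5 * 23 = 115/2.

115/2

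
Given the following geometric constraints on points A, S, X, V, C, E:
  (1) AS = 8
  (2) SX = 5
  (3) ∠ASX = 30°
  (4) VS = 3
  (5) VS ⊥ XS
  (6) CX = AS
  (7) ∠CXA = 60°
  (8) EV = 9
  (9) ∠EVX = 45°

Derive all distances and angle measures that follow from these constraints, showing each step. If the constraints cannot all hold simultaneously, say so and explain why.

The constraints are consistent.

From the given relations:
  CX = AS = 8

Step 1: From AS = 8, SX = 5, and ∠ASX = 30°, by the law of cosines:
  AX² = AS² + SX² - 2·AS·SX·cos(30°) = 64 + 25 - 69.28 = 19.72
  AX ≈ 4.44

Step 2: From XS = 5, SV = 3, and ∠XSV = 90°, by the law of cosines:
  XV² = XS² + SV² - 2·XS·SV·cos(90°) = 25 + 9 - 0 = 34
  XV = √34

Step 3: From AX = 4.44, XC = 8, and ∠AXC = 60°, by the law of cosines:
  AC² = AX² + XC² - 2·AX·XC·cos(60°) = 19.72 + 64 - 35.52 = 48.19
  AC ≈ 6.94

Step 4: From XV = √34, VE = 9, and ∠XVE = 45°, by the law of cosines:
  XE² = XV² + VE² - 2·XV·VE·cos(45°) = 34 + 81 - 74.22 = 40.78
  XE ≈ 6.39

Step 5: From AS = 8, AX = 4.44, SX = 5, by the inverse law of cosines:
  cos(∠SAX) = (AS² + AX² - SX²) / (2·AS·AX)
  ∠SAX = 34.26°

Step 6: From XA = 4.44, XS = 5, AS = 8, by the inverse law of cosines:
  cos(∠AXS) = (XA² + XS² - AS²) / (2·XA·XS)
  ∠AXS = 115.74°

Step 7: From XS = 5, XV = √34, SV = 3, by the inverse law of cosines:
  cos(∠SXV) = (XS² + XV² - SV²) / (2·XS·XV)
  ∠SXV = 30.96°

Step 8: From VS = 3, VX = √34, SX = 5, by the inverse law of cosines:
  cos(∠SVX) = (VS² + VX² - SX²) / (2·VS·VX)
  ∠SVX = 59.04°

Step 9: From AC = 6.94, AX = 4.44, CX = 8, by the inverse law of cosines:
  cos(∠CAX) = (AC² + AX² - CX²) / (2·AC·AX)
  ∠CAX = 86.36°

Step 10: From XE = 6.39, XV = √34, EV = 9, by the inverse law of cosines:
  cos(∠EXV) = (XE² + XV² - EV²) / (2·XE·XV)
  ∠EXV = 94.79°

Step 11: From CA = 6.94, CX = 8, AX = 4.44, by the inverse law of cosines:
  cos(∠ACX) = (CA² + CX² - AX²) / (2·CA·CX)
  ∠ACX = 33.64°

Step 12: From EV = 9, EX = 6.39, VX = √34, by the inverse law of cosines:
  cos(∠VEX) = (EV² + EX² - VX²) / (2·EV·EX)
  ∠VEX = 40.21°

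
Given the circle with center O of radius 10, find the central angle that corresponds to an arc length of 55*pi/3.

θ = 360 × 55*pi/3 / (2π × 10) = 330° (rearranging arc length formula).

330°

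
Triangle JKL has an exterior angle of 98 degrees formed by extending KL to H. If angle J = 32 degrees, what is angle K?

By the exterior angle theorem: exterior angle = sum of remote interior angles.
98 = 32 + angle K
angle K = 98 - 32 = 66 degrees

66 degrees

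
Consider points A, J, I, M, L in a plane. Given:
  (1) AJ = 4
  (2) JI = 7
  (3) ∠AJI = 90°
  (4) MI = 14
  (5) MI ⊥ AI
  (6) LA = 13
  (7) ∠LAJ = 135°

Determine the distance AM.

Step 1: By the law of cosines on triangle AJI: AI² = 4² + 7² − 2·4·7·cos(90°) = 65, so AI = √65.
Step 2: By the law of cosines on triangle AIM: AM² = √65² + 14² − 2·√65·14·cos(90°) = 261, so AM = 3·√29.

Therefore, the length of AM = 3·√29.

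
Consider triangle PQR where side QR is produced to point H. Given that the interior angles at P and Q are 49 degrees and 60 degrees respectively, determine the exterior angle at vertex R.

Exterior angle = 49 + 60 = 109 degrees (exterior angle theorem).

109 degrees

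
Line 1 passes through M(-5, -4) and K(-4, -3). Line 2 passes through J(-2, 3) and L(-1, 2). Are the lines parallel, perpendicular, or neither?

Slope of line 1: m1 = (-3 - -4)/(-4 - -5) = 1/1 = 1
Slope of line 2: m2 = (2 - 3)/(-1 - -2) = -1/1 = -1
m1 * m2 = (1) * (-1) = -1 = -1, so the lines are perpendicular.

Perpendicular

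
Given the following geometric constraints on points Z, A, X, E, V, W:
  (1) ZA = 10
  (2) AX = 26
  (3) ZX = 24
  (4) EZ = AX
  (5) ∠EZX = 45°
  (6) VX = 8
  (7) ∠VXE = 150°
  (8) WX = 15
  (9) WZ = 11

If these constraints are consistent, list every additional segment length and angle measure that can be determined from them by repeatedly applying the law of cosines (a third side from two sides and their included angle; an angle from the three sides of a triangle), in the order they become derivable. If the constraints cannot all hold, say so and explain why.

The constraints are consistent. Derivable facts, in order:
After 1 step:
- XE ≈ 19.22
- ∠AXZ = 22.62°
- ∠AZX = 90°
- ∠WXZ = 19.19°
- ∠WZX = 26.63°
- ∠XAZ = 67.38°
- ∠XWZ = 134.18°
After 2 steps:
- EV ≈ 26.46
- ∠EXZ = 73.02°
- ∠XEZ = 61.98°
After 3 steps:
- ∠EVX = 21.3°
- ∠VEX = 8.7°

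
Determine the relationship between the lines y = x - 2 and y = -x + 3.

Slope of line 1: m1 = 1
Slope of line 2: m2 = -1
Two lines are perpendicular when the product of their slopes is -1 (negative reciprocals).
m1 * m2 = (1) * (-1) = -1, confirming perpendicularity.

Perpendicular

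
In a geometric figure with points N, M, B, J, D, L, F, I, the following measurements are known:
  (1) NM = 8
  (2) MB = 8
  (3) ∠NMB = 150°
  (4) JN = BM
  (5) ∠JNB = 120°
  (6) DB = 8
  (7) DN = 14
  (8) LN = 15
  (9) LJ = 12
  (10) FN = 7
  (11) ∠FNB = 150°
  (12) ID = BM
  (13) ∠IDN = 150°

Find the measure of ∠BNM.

Step 1: By the law of cosines on triangle NMB: NB² = 8² + 8² − 2·8·8·cos(150°) = 238.85, so NB ≈ 15.45.
Step 2: By the inverse law of cosines on triangle BNM: cos(∠BNM) = (15.45² + 8² − 8²) / (2·15.45·8) = 238.85/247.28 = 0.9659, so ∠BNM = 15°.

Therefore, the measure of angle ∠BNM = 15°.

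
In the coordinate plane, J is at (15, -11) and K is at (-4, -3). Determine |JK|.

d = sqrt((-19)^2 + (8)^2) = sqrt(425) = 5*sqrt(17)

5*sqrt(17)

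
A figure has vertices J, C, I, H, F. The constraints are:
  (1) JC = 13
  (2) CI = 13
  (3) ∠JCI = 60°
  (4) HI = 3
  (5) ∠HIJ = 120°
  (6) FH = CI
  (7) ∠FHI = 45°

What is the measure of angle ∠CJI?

Step 1: By the law of cosines on triangle JCI: JI² = 13² + 13² − 2·13·13·cos(60°) = 169, so JI = 13.
Step 2: By the inverse law of cosines on triangle CJI: cos(∠CJI) = (13² + 13² − 13²) / (2·13·13) = 169/338 = 0.5, so ∠CJI = 60°.

Therefore, the measure of angle ∠CJI = 60°.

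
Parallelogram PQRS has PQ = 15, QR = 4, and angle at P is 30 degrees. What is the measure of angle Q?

In a parallelogram, consecutive angles are supplementary (sum to 180°).
angle Q = 180 - angle P
angle Q = 180 - 30
angle Q = 150 degrees

150 degrees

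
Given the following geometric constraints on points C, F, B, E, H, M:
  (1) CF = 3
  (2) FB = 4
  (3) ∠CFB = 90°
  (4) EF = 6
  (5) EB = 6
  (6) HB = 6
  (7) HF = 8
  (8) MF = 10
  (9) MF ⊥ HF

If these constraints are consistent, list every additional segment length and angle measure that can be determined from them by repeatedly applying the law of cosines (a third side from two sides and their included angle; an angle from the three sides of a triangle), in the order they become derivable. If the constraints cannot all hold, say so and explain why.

The constraints are consistent. Derivable facts, in order:
After 1 step:
- CB = 5
- HM = 2·√41
- ∠BEF = 38.94°
- ∠BFE = 70.53°
- ∠BFH = 46.57°
- ∠BHF = 28.96°
- ∠EBF = 70.53°
- ∠FBH = 104.48°
After 2 steps:
- ∠BCF = 53.13°
- ∠CBF = 36.87°
- ∠FHM = 51.34°
- ∠FMH = 38.66°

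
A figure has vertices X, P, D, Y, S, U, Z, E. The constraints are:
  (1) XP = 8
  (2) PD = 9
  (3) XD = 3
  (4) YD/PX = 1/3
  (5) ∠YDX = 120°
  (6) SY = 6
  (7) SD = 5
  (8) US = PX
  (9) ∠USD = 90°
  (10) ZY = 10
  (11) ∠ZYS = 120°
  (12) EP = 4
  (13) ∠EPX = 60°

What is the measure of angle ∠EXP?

Step 1: By the law of cosines on triangle XPE: XE² = 8² + 4² − 2·8·4·cos(60°) = 48, so XE = 4·√3.
Step 2: By the inverse law of cosines on triangle EXP: cos(∠EXP) = ((4·√3)² + 8² − 4²) / (2·4·√3·8) = 96/110.85 = 0.866, so ∠EXP = 30°.

Therefore, the measure of angle ∠EXP = 30°.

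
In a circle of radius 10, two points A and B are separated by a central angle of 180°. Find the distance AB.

Chord length = 2r sin(θ/2)
= 2 × 10 × sin(180°/2)
= 2 × 10 × sin(90°)
= 20

20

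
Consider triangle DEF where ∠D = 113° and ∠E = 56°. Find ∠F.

angle F = 180 - 113 - 56 = 11 degrees.

11 degrees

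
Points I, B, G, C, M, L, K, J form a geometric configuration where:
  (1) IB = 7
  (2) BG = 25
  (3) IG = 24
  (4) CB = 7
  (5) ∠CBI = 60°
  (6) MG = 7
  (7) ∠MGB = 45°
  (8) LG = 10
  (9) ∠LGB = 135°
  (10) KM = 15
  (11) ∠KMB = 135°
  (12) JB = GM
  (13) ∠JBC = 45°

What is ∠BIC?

Step 1: By the law of cosines on triangle IBC: IC² = 7² + 7² − 2·7·7·cos(60°) = 49, so IC = 7.
Step 2: By the inverse law of cosines on triangle BIC: cos(∠BIC) = (7² + 7² − 7²) / (2·7·7) = 49/98 = 0.5, so ∠BIC = 60°.

Therefore, the measure of angle ∠BIC = 60°.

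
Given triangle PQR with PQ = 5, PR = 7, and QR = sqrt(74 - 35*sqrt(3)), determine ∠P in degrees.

When all three sides of a triangle are known, the law of cosines can be rearranged to find any angle.
cos(C) = (a² + b² - c²) / (2ab) gives cos(P) = sqrt(3)/2.
Taking the inverse cosine: P = 30°.

30°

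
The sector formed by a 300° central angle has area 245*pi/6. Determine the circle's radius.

Sector area A = πr² × θ/360, so r² = 360A / (πθ).
r² = 360 × 245*pi/6 / (π × 300)
r² = 49
r = 7

7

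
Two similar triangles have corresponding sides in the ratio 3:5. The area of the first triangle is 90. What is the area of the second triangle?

For similar figures, the area ratio equals the square of the side ratio.
Side ratio (the first triangle to the second triangle) = 3:5, so area ratio = 3^2:5^2 = 9:25.
If the area of the first triangle is 90, then the area of the second triangle = 90 * (25/9) = 250.

250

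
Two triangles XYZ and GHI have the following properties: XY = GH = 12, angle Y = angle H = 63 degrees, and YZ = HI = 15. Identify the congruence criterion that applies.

The given information provides:
XY = GH = 12, angle Y = angle H = 63 degrees, and YZ = HI = 15
This matches the SAS congruence theorem.
Two pairs of corresponding sides and the included angle are equal (Side-Angle-Side).

SAS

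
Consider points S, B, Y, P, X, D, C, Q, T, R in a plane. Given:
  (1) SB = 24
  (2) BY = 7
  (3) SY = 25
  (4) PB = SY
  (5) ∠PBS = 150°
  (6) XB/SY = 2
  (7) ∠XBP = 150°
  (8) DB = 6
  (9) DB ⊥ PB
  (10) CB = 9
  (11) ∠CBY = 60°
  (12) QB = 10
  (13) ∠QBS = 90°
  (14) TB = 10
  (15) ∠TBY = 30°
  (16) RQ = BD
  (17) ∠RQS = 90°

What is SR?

From the given relations: RQ = BD = 6.
Step 1: By the law of cosines on triangle SBQ: SQ² = 24² + 10² − 2·24·10·cos(90°) = 676, so SQ = 26.
Step 2: By the law of cosines on triangle SQR: SR² = 26² + 6² − 2·26·6·cos(90°) = 712, so SR = 2·√178.

Therefore, the length of SR = 2·√178.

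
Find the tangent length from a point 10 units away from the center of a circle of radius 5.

tangent = √(d² - r²) = √(10² - 5²) = √(100 - 25) = √75 = 5*sqrt(3)

5*sqrt(3)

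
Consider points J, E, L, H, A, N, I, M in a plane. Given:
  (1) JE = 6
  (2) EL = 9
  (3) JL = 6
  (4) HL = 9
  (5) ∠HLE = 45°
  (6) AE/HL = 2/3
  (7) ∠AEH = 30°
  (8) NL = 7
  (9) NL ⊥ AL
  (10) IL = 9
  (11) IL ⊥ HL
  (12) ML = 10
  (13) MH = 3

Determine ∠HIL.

Step 1: By the law of cosines on triangle ILH: IH² = 9² + 9² − 2·9·9·cos(90°) = 162, so IH = 9·√2.
Step 2: By the inverse law of cosines on triangle HIL: cos(∠HIL) = ((9·√2)² + 9² − 9²) / (2·9·√2·9) = 162/229.1 = 0.7071, so ∠HIL = 45°.

Therefore, the measure of angle ∠HIL = 45°.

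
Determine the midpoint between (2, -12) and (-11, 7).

The midpoint is the average of the coordinates:
x: (2 + -11)/2 = -9/2
y: (-12 + 7)/2 = -5/2
Midpoint = (-9/2, -5/2)

(-9/2, -5/2)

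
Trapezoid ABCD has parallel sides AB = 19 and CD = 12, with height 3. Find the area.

Area of a trapezoid = (base1 + base2) * height / 2
Area = (19 + 12) * 3 / 2
Area = 31 * 3 / 2
Area = 93 / 2
Area = 93/2

93/2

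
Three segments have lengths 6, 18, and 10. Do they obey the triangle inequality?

No.
The triangle inequality is violated: 6 + 10 = 16 ≤ 18.
These lengths cannot form a triangle.

No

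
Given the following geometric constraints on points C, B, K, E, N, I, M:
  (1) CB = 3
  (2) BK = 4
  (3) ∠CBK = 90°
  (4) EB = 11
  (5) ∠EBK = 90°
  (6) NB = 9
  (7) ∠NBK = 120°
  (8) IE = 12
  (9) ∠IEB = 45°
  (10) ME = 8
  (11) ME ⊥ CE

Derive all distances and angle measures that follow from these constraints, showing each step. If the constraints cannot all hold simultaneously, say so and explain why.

The constraints are consistent.

Step 1: From CB = 3, BK = 4, and ∠CBK = 90°, by the law of cosines:
  CK² = CB² + BK² - 2·CB·BK·cos(90°) = 9 + 16 - 0 = 25
  CK = 5

Step 2: From BE = 11, EI = 12, and ∠BEI = 45°, by the law of cosines:
  BI² = BE² + EI² - 2·BE·EI·cos(45°) = 121 + 144 - 186.7 = 78.32
  BI ≈ 8.85

Step 3: From KB = 4, BE = 11, and ∠KBE = 90°, by the law of cosines:
  KE² = KB² + BE² - 2·KB·BE·cos(90°) = 16 + 121 - 0 = 137
  KE = √137

Step 4: From KB = 4, BN = 9, and ∠KBN = 120°, by the law of cosines:
  KN² = KB² + BN² - 2·KB·BN·cos(120°) = 16 + 81 + 36 = 133
  KN = √133

Step 5: From CB = 3, CK = 5, BK = 4, by the inverse law of cosines:
  cos(∠BCK) = (CB² + CK² - BK²) / (2·CB·CK)
  ∠BCK = 53.13°

Step 6: From BE = 11, BI = 8.85, EI = 12, by the inverse law of cosines:
  cos(∠EBI) = (BE² + BI² - EI²) / (2·BE·BI)
  ∠EBI = 73.49°

Step 7: From KB = 4, KC = 5, BC = 3, by the inverse law of cosines:
  cos(∠BKC) = (KB² + KC² - BC²) / (2·KB·KC)
  ∠BKC = 36.87°

Step 8: From KB = 4, KE = √137, BE = 11, by the inverse law of cosines:
  cos(∠BKE) = (KB² + KE² - BE²) / (2·KB·KE)
  ∠BKE = 70.02°

Step 9: From KB = 4, KN = √133, BN = 9, by the inverse law of cosines:
  cos(∠BKN) = (KB² + KN² - BN²) / (2·KB·KN)
  ∠BKN = 42.52°

Step 10: From EB = 11, EK = √137, BK = 4, by the inverse law of cosines:
  cos(∠BEK) = (EB² + EK² - BK²) / (2·EB·EK)
  ∠BEK = 19.98°

Step 11: From NB = 9, NK = √133, BK = 4, by the inverse law of cosines:
  cos(∠BNK) = (NB² + NK² - BK²) / (2·NB·NK)
  ∠BNK = 17.48°

Step 12: From IB = 8.85, IE = 12, BE = 11, by the inverse law of cosines:
  cos(∠BIE) = (IB² + IE² - BE²) / (2·IB·IE)
  ∠BIE = 61.51°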